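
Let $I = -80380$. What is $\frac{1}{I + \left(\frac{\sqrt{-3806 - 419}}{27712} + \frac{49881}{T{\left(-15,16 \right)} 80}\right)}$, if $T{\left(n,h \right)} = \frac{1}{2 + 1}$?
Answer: $- \frac{1507293246941440}{118336782647252329001} - \frac{45032000 i}{118336782647252329001} \approx -1.2737 \cdot 10^{-5} - 3.8054 \cdot 10^{-13} i$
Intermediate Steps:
$T{\left(n,h \right)} = \frac{1}{3}$
$\frac{1}{I + \left(\frac{\sqrt{-3806 - 419}}{27712} + \frac{49881}{T{\left(-15,16 \right)} 80}\right)} = \frac{1}{-80380 + \left(\frac{\sqrt{-3806 - 419}}{27712} + \frac{49881}{\frac{1}{3} \cdot 80}\right)} = \frac{1}{-80380 + \left(\sqrt{-4225} \cdot \frac{1}{27712} + \frac{49881}{\frac{80}{3}}\right)} = \frac{1}{-80380 + \left(65 i \frac{1}{27712} + 49881 \cdot \frac{3}{80}\right)} = \frac{1}{-80380 + \left(\frac{65 i}{27712} + \frac{149643}{80}\right)} = \frac{1}{-80380 + \left(\frac{149643}{80} + \frac{65 i}{27712}\right)} = \frac{1}{- \frac{6280757}{80} + \frac{65 i}{27712}} = \frac{19198873600 \left(- \frac{6280757}{80} - \frac{65 i}{27712}\right)}{118336782647252329001}$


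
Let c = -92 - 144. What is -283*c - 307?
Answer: 66481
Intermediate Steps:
c = -236
-283*c - 307 = -283*(-236) - 307 = 66788 - 307 = 66481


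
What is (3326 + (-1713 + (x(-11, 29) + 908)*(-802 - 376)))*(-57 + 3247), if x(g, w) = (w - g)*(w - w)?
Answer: -3406955090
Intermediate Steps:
x(g, w) = 0 (x(g, w) = (w - g)*0 = 0)
(3326 + (-1713 + (x(-11, 29) + 908)*(-802 - 376)))*(-57 + 3247) = (3326 + (-1713 + (0 + 908)*(-802 - 376)))*(-57 + 3247) = (3326 + (-1713 + 908*(-1178)))*3190 = (3326 + (-1713 - 1069624))*3190 = (3326 - 1071337)*3190 = -1068011*3190 = -3406955090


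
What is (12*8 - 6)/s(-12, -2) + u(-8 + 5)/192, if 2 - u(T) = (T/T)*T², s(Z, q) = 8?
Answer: 2153/192 ≈ 11.214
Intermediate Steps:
u(T) = 2 - T² (u(T) = 2 - T/T*T² = 2 - T²)
(12*8 - 6)/s(-12, -2) + u(-8 + 5)/192 = (12*8 - 6)/8 + (2 - (-8 + 5)²)/192 = (96 - 6)*(⅛) + (2 - 1*(-3)²)*(1/192) = 90*(⅛) + (2 - 1*9)*(1/192) = 45/4 + (2 - 9)*(1/192) = 45/4 - 7*1/192 = 45/4 - 7/192 = 2153/192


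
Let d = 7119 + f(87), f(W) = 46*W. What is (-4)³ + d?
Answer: 11057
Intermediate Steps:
d = 11121 (d = 7119 + 46*87 = 7119 + 4002 = 11121)
(-4)³ + d = (-4)³ + 11121 = -64 + 11121 = 11057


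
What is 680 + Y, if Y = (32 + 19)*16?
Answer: 1496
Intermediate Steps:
Y = 816 (Y = 51*16 = 816)
680 + Y = 680 + 816 = 1496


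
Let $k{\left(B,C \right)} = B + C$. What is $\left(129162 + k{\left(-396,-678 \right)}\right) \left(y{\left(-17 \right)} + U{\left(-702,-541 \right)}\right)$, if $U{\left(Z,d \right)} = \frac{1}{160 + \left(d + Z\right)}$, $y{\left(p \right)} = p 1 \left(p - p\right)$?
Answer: $- \frac{42696}{361} \approx -118.27$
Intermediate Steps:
$y{\left(p \right)} = 0$ ($y{\left(p \right)} = p 0 = 0$)
$U{\left(Z,d \right)} = \frac{1}{160 + Z + d}$ ($U{\left(Z,d \right)} = \frac{1}{160 + \left(Z + d\right)} = \frac{1}{160 + Z + d}$)
$\left(129162 + k{\left(-396,-678 \right)}\right) \left(y{\left(-17 \right)} + U{\left(-702,-541 \right)}\right) = \left(129162 - 1074\right) \left(0 + \frac{1}{160 - 702 - 541}\right) = \left(129162 - 1074\right) \left(0 + \frac{1}{-1083}\right) = 128088 \left(0 - \frac{1}{1083}\right) = 128088 \left(- \frac{1}{1083}\right) = - \frac{42696}{361}$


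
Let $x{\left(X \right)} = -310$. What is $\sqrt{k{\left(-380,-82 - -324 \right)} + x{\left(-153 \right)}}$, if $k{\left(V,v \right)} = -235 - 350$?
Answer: $i \sqrt{895} \approx 29.917 i$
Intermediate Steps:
$k{\left(V,v \right)} = -585$ ($k{\left(V,v \right)} = -235 - 350 = -585$)
$\sqrt{k{\left(-380,-82 - -324 \right)} + x{\left(-153 \right)}} = \sqrt{-585 - 310} = \sqrt{-895} = i \sqrt{895}$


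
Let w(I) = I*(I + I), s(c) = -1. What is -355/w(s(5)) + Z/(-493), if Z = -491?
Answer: -174033/986 ≈ -176.50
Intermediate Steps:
w(I) = 2*I² (w(I) = I*(2*I) = 2*I²)
-355/w(s(5)) + Z/(-493) = -355/(2*(-1)²) - 491/(-493) = -355/(2*1) - 491*(-1/493) = -355/2 + 491/493 = -174033/986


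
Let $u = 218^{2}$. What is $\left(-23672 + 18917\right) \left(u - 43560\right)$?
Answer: $-18848820$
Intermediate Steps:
$u = 47524$
$\left(-23672 + 18917\right) \left(u - 43560\right) = \left(-23672 + 18917\right) \left(47524 - 43560\right) = \left(-4755\right) 3964 = -18848820$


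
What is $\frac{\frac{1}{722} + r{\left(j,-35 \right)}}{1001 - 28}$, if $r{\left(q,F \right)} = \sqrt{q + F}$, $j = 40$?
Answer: $\frac{1}{702506} + \frac{\sqrt{5}}{973} \approx 0.0022995$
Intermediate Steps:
$r{\left(q,F \right)} = \sqrt{F + q}$
$\frac{\frac{1}{722} + r{\left(j,-35 \right)}}{1001 - 28} = \frac{\frac{1}{722} + \sqrt{-35 + 40}}{1001 - 28} = \frac{\frac{1}{722} + \sqrt{5}}{973} = \frac{1}{702506} + \frac{\sqrt{5}}{973}$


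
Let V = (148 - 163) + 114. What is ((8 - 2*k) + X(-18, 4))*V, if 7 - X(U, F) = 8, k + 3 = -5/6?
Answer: 1452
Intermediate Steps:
k = -23/6 (k = -3 - 5/6 = -3 - 5*⅙ = -3 - ⅚ = -23/6 ≈ -3.8333)
X(U, F) = -1 (X(U, F) = 7 - 1*8 = 7 - 8 = -1)
V = 99 (V = -15 + 114 = 99)
((8 - 2*k) + X(-18, 4))*V = ((8 - 2*(-23/6)) - 1)*99 = ((8 + 23/3) - 1)*99 = (47/3 - 1)*99 = (44/3)*99 = 1452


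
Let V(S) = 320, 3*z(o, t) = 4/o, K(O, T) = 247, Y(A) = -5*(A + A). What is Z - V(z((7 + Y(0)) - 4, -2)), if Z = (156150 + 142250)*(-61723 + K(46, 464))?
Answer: -18344438720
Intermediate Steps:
Y(A) = -10*A
z(o, t) = 4/(3*o) (z(o, t) = (4/o)/3 = 4/(3*o))
Z = -18344438400 (Z = (156150 + 142250)*(-61723 + 247) = 298400*(-61476) = -18344438400)
Z - V(z((7 + Y(0)) - 4, -2)) = -18344438400 - 1*320 = -18344438400 - 320 = -18344438720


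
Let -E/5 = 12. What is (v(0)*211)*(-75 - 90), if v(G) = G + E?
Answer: 2088900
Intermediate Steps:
E = -60 (E = -5*12 = -60)
v(G) = -60 + G (v(G) = G - 60 = -60 + G)
(v(0)*211)*(-75 - 90) = ((-60 + 0)*211)*(-75 - 90) = -60*211*(-165) = -12660*(-165) = 2088900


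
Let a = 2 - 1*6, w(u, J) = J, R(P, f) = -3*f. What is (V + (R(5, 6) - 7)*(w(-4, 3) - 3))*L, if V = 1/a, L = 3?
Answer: -¾ ≈ -0.75000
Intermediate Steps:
a = -4 (a = 2 - 6 = -4)
V = -¼ (V = 1/(-4) = -¼ ≈ -0.25000)
(V + (R(5, 6) - 7)*(w(-4, 3) - 3))*L = (-¼ + (-3*6 - 7)*(3 - 3))*3 = (-¼ + (-18 - 7)*0)*3 = (-¼ - 25*0)*3 = (-¼ + 0)*3 = -¼*3 = -¾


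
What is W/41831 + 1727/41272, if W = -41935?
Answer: -150772653/156949912 ≈ -0.96064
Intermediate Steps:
W/41831 + 1727/41272 = -41935/41831 + 1727/41272 = -41935*1/41831 + 1727*(1/41272) = -41935/41831 + 157/3752 = -150772653/156949912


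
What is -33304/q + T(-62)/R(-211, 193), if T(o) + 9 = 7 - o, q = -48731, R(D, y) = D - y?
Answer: 2632739/4921831 ≈ 0.53491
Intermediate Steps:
T(o) = -2 - o (T(o) = -9 + (7 - o) = -2 - o)
-33304/q + T(-62)/R(-211, 193) = -33304/(-48731) + (-2 - 1*(-62))/(-211 - 1*193) = -33304*(-1/48731) + (-2 + 62)/(-211 - 193) = 33304/48731 + 60/(-404) = 33304/48731 + 60*(-1/404) = 33304/48731 - 15/101 = 2632739/4921831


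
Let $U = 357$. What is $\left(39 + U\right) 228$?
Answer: $90288$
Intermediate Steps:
$\left(39 + U\right) 228 = \left(39 + 357\right) 228 = 396 \cdot 228 = 90288$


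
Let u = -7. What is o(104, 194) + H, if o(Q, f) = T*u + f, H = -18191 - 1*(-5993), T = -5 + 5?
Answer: -12004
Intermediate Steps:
T = 0
H = -12198 (H = -18191 + 5993 = -12198)
o(Q, f) = f (o(Q, f) = 0*(-7) + f = 0 + f = f)
o(104, 194) + H = 194 - 12198 = -12004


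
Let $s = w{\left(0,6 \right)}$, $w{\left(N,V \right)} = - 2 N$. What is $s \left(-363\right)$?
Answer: $0$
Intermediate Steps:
$s = 0$ ($s = \left(-2\right) 0 = 0$)
$s \left(-363\right) = 0 \left(-363\right) = 0$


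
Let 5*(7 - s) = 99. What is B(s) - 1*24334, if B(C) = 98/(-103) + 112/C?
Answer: -10029605/412 ≈ -24344.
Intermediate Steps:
s = -64/5 (s = 7 - ⅕*99 = 7 - 99/5 = -64/5 ≈ -12.800)
B(C) = -98/103 + 112/C (B(C) = 98*(-1/103) + 112/C = -98/103 + 112/C)
B(s) - 1*24334 = (-98/103 + 112/(-64/5)) - 1*24334 = (-98/103 + 112*(-5/64)) - 24334 = (-98/103 - 35/4) - 24334 = -3997/412 - 24334 = -10029605/412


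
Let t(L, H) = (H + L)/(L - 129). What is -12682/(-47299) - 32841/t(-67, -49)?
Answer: -2624607197/47299 ≈ -55490.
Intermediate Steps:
t(L, H) = (H + L)/(-129 + L)
-12682/(-47299) - 32841/t(-67, -49) = -12682/(-47299) - 32841*(-129 - 67)/(-49 - 67) = -12682*(-1/47299) - 32841/(-116/(-196)) = 12682/47299 - 32841/((-1/196*(-116))) = 12682/47299 - 32841/29/49 = 12682/47299 - 32841*49/29 = 12682/47299 - 1609209/29 = -2624607197/47299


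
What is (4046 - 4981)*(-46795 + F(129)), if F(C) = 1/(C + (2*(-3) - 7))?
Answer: 5075384765/116 ≈ 4.3753e+7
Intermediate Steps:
F(C) = 1/(-13 + C) (F(C) = 1/(C + (-6 - 7)) = 1/(C - 13) = 1/(-13 + C))
(4046 - 4981)*(-46795 + F(129)) = (4046 - 4981)*(-46795 + 1/(-13 + 129)) = -935*(-46795 + 1/116) = -935*(-5428219/116) = 5075384765/116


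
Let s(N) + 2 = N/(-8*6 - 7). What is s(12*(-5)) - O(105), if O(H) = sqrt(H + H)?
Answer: -10/11 - sqrt(210) ≈ -15.400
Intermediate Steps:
O(H) = sqrt(2)*sqrt(H) (O(H) = sqrt(2*H) = sqrt(2)*sqrt(H))
s(N) = -2 - N/55 (s(N) = -2 + N/(-8*6 - 7) = -2 + N/(-48 - 7) = -2 + N/(-55) = -2 + N*(-1/55) = -2 - N/55)
s(12*(-5)) - O(105) = (-2 - 12*(-5)/55) - sqrt(2)*sqrt(105) = (-2 - 1/55*(-60)) - sqrt(210) = (-2 + 12/11) - sqrt(210) = -10/11 - sqrt(210)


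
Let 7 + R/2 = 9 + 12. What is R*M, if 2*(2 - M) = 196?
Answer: -2688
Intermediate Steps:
M = -96 (M = 2 - ½*196 = 2 - 98 = -96)
R = 28 (R = -14 + 2*(9 + 12) = -14 + 2*21 = -14 + 42 = 28)
R*M = 28*(-96) = -2688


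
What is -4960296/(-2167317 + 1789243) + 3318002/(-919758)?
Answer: 826955410055/86934146523 ≈ 9.5124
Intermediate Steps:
-4960296/(-2167317 + 1789243) + 3318002/(-919758) = -4960296/(-378074) + 3318002*(-1/919758) = -4960296*(-1/378074) - 1659001/459879 = 2480148/189037 - 1659001/459879 = 826955410055/86934146523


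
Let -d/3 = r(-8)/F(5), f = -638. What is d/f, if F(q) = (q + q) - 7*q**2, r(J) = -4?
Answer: 2/17545 ≈ 0.00011399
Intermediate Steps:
F(q) = -7*q**2 + 2*q (F(q) = 2*q - 7*q**2 = -7*q**2 + 2*q)
d = -4/55 (d = -(-12)/(5*(2 - 7*5)) = -(-12)/(5*(2 - 35)) = -(-12)/(5*(-33)) = -(-12)/(-165) = -(-12)*(-1)/165 = -3*4/165 = -4/55 ≈ -0.072727)
d/f = -4/55/(-638) = -4/55*(-1/638) = 2/17545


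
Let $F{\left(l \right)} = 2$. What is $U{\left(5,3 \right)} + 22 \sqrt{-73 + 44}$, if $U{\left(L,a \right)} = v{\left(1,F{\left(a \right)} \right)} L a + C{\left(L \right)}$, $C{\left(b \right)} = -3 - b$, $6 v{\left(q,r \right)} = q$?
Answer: $- \frac{11}{2} + 22 i \sqrt{29} \approx -5.5 + 118.47 i$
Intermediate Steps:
$v{\left(q,r \right)} = \frac{q}{6}$
$U{\left(L,a \right)} = -3 - L + \frac{L a}{6}$ ($U{\left(L,a \right)} = \frac{1}{6} \cdot 1 L a - \left(3 + L\right) = \frac{L}{6} a - \left(3 + L\right) = \frac{L a}{6} - \left(3 + L\right) = -3 - L + \frac{L a}{6}$)
$U{\left(5,3 \right)} + 22 \sqrt{-73 + 44} = \left(-3 - 5 + \frac{1}{6} \cdot 5 \cdot 3\right) + 22 \sqrt{-73 + 44} = \left(-3 - 5 + \frac{5}{2}\right) + 22 \sqrt{-29} = - \frac{11}{2} + 22 i \sqrt{29}$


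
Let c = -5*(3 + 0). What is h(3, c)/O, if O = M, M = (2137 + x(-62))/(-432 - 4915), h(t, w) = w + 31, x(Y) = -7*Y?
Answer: -85552/2571 ≈ -33.276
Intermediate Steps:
c = -15 (c = -5*3 = -15)
h(t, w) = 31 + w
M = -2571/5347 (M = (2137 - 7*(-62))/(-432 - 4915) = (2137 + 434)/(-5347) = 2571*(-1/5347) = -2571/5347 ≈ -0.48083)
O = -2571/5347 ≈ -0.48083
h(3, c)/O = (31 - 15)/(-2571/5347) = 16*(-5347/2571) = -85552/2571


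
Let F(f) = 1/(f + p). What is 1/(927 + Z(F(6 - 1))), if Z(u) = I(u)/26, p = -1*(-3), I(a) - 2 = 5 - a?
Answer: 208/192871 ≈ 0.0010784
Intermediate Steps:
I(a) = 7 - a (I(a) = 2 + (5 - a) = 7 - a)
p = 3
F(f) = 1/(3 + f) (F(f) = 1/(f + 3) = 1/(3 + f))
Z(u) = 7/26 - u/26 (Z(u) = (7 - u)/26 = (7 - u)*(1/26) = 7/26 - u/26)
1/(927 + Z(F(6 - 1))) = 1/(927 + (7/26 - 1/(26*(3 + (6 - 1))))) = 1/(927 + (7/26 - 1/(26*(3 + 5)))) = 1/(927 + (7/26 - 1/26/8)) = 1/(927 + (7/26 - 1/26*⅛)) = 1/(927 + (7/26 - 1/208)) = 1/(927 + 55/208) = 1/(192871/208) = 208/192871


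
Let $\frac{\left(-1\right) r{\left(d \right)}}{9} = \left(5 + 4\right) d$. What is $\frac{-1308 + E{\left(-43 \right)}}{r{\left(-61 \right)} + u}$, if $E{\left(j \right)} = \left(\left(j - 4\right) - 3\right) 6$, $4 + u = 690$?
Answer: $- \frac{1608}{5627} \approx -0.28577$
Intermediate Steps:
$r{\left(d \right)} = - 81 d$ ($r{\left(d \right)} = - 9 \left(5 + 4\right) d = - 9 \cdot 9 d = - 81 d$)
$u = 686$ ($u = -4 + 690 = 686$)
$E{\left(j \right)} = -42 + 6 j$ ($E{\left(j \right)} = \left(\left(-4 + j\right) - 3\right) 6 = \left(-7 + j\right) 6 = -42 + 6 j$)
$\frac{-1308 + E{\left(-43 \right)}}{r{\left(-61 \right)} + u} = \frac{-1308 + \left(-42 + 6 \left(-43\right)\right)}{\left(-81\right) \left(-61\right) + 686} = \frac{-1308 - 300}{4941 + 686} = \frac{-1308 - 300}{5627} = \left(-1608\right) \frac{1}{5627} = - \frac{1608}{5627}$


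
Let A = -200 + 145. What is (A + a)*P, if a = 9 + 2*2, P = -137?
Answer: 5754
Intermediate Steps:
A = -55
a = 13 (a = 9 + 4 = 13)
(A + a)*P = (-55 + 13)*(-137) = -42*(-137) = 5754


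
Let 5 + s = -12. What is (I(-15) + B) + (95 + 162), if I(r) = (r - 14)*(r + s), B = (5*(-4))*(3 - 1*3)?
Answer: 1185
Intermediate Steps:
s = -17 (s = -5 - 12 = -17)
B = 0 (B = -20*(3 - 3) = -20*0 = 0)
I(r) = (-17 + r)*(-14 + r) (I(r) = (r - 14)*(r - 17) = (-14 + r)*(-17 + r) = (-17 + r)*(-14 + r))
(I(-15) + B) + (95 + 162) = ((238 + (-15)**2 - 31*(-15)) + 0) + (95 + 162) = ((238 + 225 + 465) + 0) + 257 = (928 + 0) + 257 = 928 + 257 = 1185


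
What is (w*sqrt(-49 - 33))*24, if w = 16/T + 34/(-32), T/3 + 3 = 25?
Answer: -433*I*sqrt(82)/22 ≈ -178.23*I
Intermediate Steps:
T = 66 (T = -9 + 3*25 = -9 + 75 = 66)
w = -433/528 (w = 16/66 + 34/(-32) = 16*(1/66) + 34*(-1/32) = 8/33 - 17/16 = -433/528 ≈ -0.82008)
(w*sqrt(-49 - 33))*24 = -433*sqrt(-49 - 33)/528*24 = -433*I*sqrt(82)/528*24 = -433*I*sqrt(82)/22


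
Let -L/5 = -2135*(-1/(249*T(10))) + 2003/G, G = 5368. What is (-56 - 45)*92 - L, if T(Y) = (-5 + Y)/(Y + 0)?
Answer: -12302884009/1336632 ≈ -9204.4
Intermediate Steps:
T(Y) = (-5 + Y)/Y
L = -117100535/1336632 (L = -5*(-2135*(-10/(249*(-5 + 10))) + 2003/5368) = -5*(-2135/(((⅒)*5)*(-249)) + 2003*(1/5368)) = -5*(-2135/((½)*(-249)) + 2003/5368) = -5*(-2135/(-249/2) + 2003/5368) = -5*(-2135*(-2/249) + 2003/5368) = -5*(4270/249 + 2003/5368) = -5*23420107/1336632 = -117100535/1336632 ≈ -87.609)
(-56 - 45)*92 - L = (-56 - 45)*92 - 1*(-117100535/1336632) = -101*92 + 117100535/1336632 = -9292 + 117100535/1336632 = -12302884009/1336632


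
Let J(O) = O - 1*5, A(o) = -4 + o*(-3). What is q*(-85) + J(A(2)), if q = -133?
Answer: 11290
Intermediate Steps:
A(o) = -4 - 3*o
J(O) = -5 + O (J(O) = O - 5 = -5 + O)
q*(-85) + J(A(2)) = -133*(-85) + (-5 + (-4 - 3*2)) = 11305 + (-5 + (-4 - 6)) = 11305 + (-5 - 10) = 11305 - 15 = 11290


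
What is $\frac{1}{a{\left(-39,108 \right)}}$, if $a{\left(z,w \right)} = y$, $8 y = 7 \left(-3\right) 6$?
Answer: $- \frac{4}{63} \approx -0.063492$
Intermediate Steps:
$y = - \frac{63}{4}$ ($y = \frac{7 \left(-3\right) 6}{8} = \frac{\left(-21\right) 6}{8} = \frac{1}{8} \left(-126\right) = - \frac{63}{4} \approx -15.75$)
$a{\left(z,w \right)} = - \frac{63}{4}$
$\frac{1}{a{\left(-39,108 \right)}} = \frac{1}{- \frac{63}{4}} = - \frac{4}{63}$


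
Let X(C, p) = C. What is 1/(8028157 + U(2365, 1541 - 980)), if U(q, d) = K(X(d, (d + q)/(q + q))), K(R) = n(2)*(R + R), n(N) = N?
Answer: 1/8030401 ≈ 1.2453e-7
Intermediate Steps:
K(R) = 4*R (K(R) = 2*(R + R) = 2*(2*R) = 4*R)
U(q, d) = 4*d
1/(8028157 + U(2365, 1541 - 980)) = 1/(8028157 + 4*(1541 - 980)) = 1/(8028157 + 4*561) = 1/(8028157 + 2244) = 1/8030401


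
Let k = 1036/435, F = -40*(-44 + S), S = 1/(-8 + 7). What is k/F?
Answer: 259/195750 ≈ 0.0013231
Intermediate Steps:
S = -1 (S = 1/(-1) = -1)
F = 1800 (F = -40*(-44 - 1) = -40*(-45) = 1800)
k = 1036/435 (k = 1036*(1/435) = 1036/435 ≈ 2.3816)
k/F = (1036/435)/1800 = (1036/435)*(1/1800) = 259/195750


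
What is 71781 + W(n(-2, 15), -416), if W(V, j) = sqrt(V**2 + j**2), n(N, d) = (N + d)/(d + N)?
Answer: 71781 + sqrt(173057) ≈ 72197.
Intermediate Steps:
n(N, d) = 1 (n(N, d) = (N + d)/(N + d) = 1)
71781 + W(n(-2, 15), -416) = 71781 + sqrt(1**2 + (-416)**2) = 71781 + sqrt(1 + 173056) = 71781 + sqrt(173057)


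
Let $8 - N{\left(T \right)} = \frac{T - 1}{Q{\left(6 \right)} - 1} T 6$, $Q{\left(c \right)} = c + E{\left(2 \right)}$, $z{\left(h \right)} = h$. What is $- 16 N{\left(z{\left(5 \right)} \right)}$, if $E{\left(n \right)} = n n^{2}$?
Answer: $\frac{256}{13} \approx 19.692$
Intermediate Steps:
$E{\left(n \right)} = n^{3}$
$Q{\left(c \right)} = 8 + c$ ($Q{\left(c \right)} = c + 2^{3} = c + 8 = 8 + c$)
$N{\left(T \right)} = 8 - 6 T \left(- \frac{1}{13} + \frac{T}{13}\right)$ ($N{\left(T \right)} = 8 - \frac{T - 1}{\left(8 + 6\right) - 1} T 6 = 8 - \frac{-1 + T}{14 - 1} T 6 = 8 - \frac{-1 + T}{13} T 6 = 8 - \left(-1 + T\right) \frac{1}{13} T 6 = 8 - \left(- \frac{1}{13} + \frac{T}{13}\right) T 6 = 8 - T \left(- \frac{1}{13} + \frac{T}{13}\right) 6 = 8 - 6 T \left(- \frac{1}{13} + \frac{T}{13}\right)$)
$- 16 N{\left(z{\left(5 \right)} \right)} = - 16 \left(8 - \frac{6 \cdot 5^{2}}{13} + \frac{6}{13} \cdot 5\right) = - 16 \left(8 - \frac{150}{13} + \frac{30}{13}\right) = \left(-16\right) \left(- \frac{16}{13}\right) = \frac{256}{13}$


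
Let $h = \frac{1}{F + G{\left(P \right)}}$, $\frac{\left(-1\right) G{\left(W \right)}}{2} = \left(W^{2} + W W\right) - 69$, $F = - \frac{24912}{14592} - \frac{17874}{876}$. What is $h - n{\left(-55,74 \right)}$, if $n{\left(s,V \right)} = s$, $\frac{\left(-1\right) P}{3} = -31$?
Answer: $\frac{42085022513}{765182631} \approx 55.0$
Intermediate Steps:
$P = 93$ ($P = \left(-3\right) \left(-31\right) = 93$)
$F = - \frac{490695}{22192}$ ($F = \left(-24912\right) \frac{1}{14592} - \frac{2979}{146} = - \frac{519}{304} - \frac{2979}{146} = - \frac{490695}{22192} \approx -22.111$)
$G{\left(W \right)} = 138 - 4 W^{2}$ ($G{\left(W \right)} = - 2 \left(\left(W^{2} + W W\right) - 69\right) = - 2 \left(\left(W^{2} + W^{2}\right) - 69\right) = - 2 \left(2 W^{2} - 69\right) = - 2 \left(-69 + 2 W^{2}\right) = 138 - 4 W^{2}$)
$h = - \frac{22192}{765182631}$ ($h = \frac{1}{- \frac{490695}{22192} + \left(138 - 4 \cdot 93^{2}\right)} = \frac{1}{- \frac{490695}{22192} + \left(138 - 34596\right)} = \frac{1}{- \frac{490695}{22192} - 34458} = \frac{1}{- \frac{765182631}{22192}} = - \frac{22192}{765182631} \approx -2.9002 \cdot 10^{-5}$)
$h - n{\left(-55,74 \right)} = - \frac{22192}{765182631} - -55 = - \frac{22192}{765182631} + 55 = \frac{42085022513}{765182631}$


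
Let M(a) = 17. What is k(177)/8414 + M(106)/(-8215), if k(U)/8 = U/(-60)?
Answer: -168456/34560505 ≈ -0.0048742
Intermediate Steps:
k(U) = -2*U/15 (k(U) = 8*(U/(-60)) = 8*(U*(-1/60)) = 8*(-U/60) = -2*U/15)
k(177)/8414 + M(106)/(-8215) = -2/15*177/8414 + 17/(-8215) = -118/5*1/8414 + 17*(-1/8215) = -59/21035 - 17/8215 = -168456/34560505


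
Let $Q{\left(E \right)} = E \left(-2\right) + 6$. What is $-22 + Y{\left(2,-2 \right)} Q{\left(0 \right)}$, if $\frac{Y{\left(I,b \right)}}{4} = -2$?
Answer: $-70$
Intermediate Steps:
$Y{\left(I,b \right)} = -8$ ($Y{\left(I,b \right)} = 4 \left(-2\right) = -8$)
$Q{\left(E \right)} = 6 - 2 E$ ($Q{\left(E \right)} = - 2 E + 6 = 6 - 2 E$)
$-22 + Y{\left(2,-2 \right)} Q{\left(0 \right)} = -22 - 8 \left(6 - 0\right) = -22 - 8 \left(6 + 0\right) = -22 - 48 = -70$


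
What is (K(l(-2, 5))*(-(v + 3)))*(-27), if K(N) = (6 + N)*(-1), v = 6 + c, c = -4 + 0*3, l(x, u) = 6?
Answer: -1620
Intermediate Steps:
c = -4 (c = -4 + 0 = -4)
v = 2 (v = 6 - 4 = 2)
K(N) = -6 - N
(K(l(-2, 5))*(-(v + 3)))*(-27) = ((-6 - 1*6)*(-(2 + 3)))*(-27) = ((-6 - 6)*(-1*5))*(-27) = -12*(-5)*(-27) = 60*(-27) = -1620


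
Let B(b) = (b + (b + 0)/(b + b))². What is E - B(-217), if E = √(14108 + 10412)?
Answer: -187489/4 + 2*√6130 ≈ -46716.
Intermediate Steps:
E = 2*√6130 (E = √24520 = 2*√6130 ≈ 156.59)
B(b) = (½ + b)² (B(b) = (b + b/((2*b)))² = (b + b*(1/(2*b)))² = (b + ½)² = (½ + b)²)
E - B(-217) = 2*√6130 - (1 + 2*(-217))²/4 = 2*√6130 - (1 - 434)²/4 = 2*√6130 - (-433)²/4 = 2*√6130 - 187489/4 = -187489/4 + 2*√6130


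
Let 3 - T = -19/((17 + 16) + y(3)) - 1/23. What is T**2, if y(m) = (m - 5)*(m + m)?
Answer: 3636649/233289 ≈ 15.589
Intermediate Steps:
y(m) = 2*m*(-5 + m) (y(m) = (-5 + m)*(2*m) = 2*m*(-5 + m))
T = 1907/483 (T = 3 - (-19/((17 + 16) + 2*3*(-5 + 3)) - 1/23) = 3 - (-19/(33 + 2*3*(-2)) - 1*1/23) = 3 - (-19/(33 - 12) - 1/23) = 3 - (-19/21 - 1/23) = 3 - 1*(-458/483) = 3 + 458/483 = 1907/483 ≈ 3.9482)
T**2 = (1907/483)**2 = 3636649/233289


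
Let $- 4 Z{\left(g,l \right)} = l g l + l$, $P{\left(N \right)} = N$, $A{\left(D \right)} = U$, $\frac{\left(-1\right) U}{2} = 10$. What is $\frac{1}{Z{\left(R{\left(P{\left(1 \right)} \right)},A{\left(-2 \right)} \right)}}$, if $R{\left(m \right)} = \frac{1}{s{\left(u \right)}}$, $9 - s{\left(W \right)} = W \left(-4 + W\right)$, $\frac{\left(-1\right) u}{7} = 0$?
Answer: $- \frac{9}{55} \approx -0.16364$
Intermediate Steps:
$u = 0$ ($u = \left(-7\right) 0 = 0$)
$U = -20$ ($U = \left(-2\right) 10 = -20$)
$A{\left(D \right)} = -20$
$s{\left(W \right)} = 9 - W \left(-4 + W\right)$
$R{\left(m \right)} = \frac{1}{9}$ ($R{\left(m \right)} = \frac{1}{9 - 0^{2} + 4 \cdot 0} = \frac{1}{9 - 0 + 0} = \frac{1}{9 + 0 + 0} = \frac{1}{9}$)
$Z{\left(g,l \right)} = - \frac{l}{4} - \frac{g l^{2}}{4}$ ($Z{\left(g,l \right)} = - \frac{l g l + l}{4} = - \frac{g l l + l}{4} = - \frac{g l^{2} + l}{4} = - \frac{l + g l^{2}}{4} = - \frac{l}{4} - \frac{g l^{2}}{4}$)
$\frac{1}{Z{\left(R{\left(P{\left(1 \right)} \right)},A{\left(-2 \right)} \right)}} = \frac{1}{\left(- \frac{1}{4}\right) \left(-20\right) \left(1 + \frac{1}{9} \left(-20\right)\right)} = \frac{1}{\left(- \frac{1}{4}\right) \left(-20\right) \left(1 - \frac{20}{9}\right)} = \frac{1}{\left(- \frac{1}{4}\right) \left(-20\right) \left(- \frac{11}{9}\right)} = \frac{1}{- \frac{55}{9}} = - \frac{9}{55}$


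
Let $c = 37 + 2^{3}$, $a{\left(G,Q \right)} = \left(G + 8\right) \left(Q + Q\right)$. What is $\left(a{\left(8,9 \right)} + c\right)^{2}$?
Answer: $110889$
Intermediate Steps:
$a{\left(G,Q \right)} = 2 Q \left(8 + G\right)$ ($a{\left(G,Q \right)} = \left(8 + G\right) 2 Q = 2 Q \left(8 + G\right)$)
$c = 45$ ($c = 37 + 8 = 45$)
$\left(a{\left(8,9 \right)} + c\right)^{2} = \left(2 \cdot 9 \left(8 + 8\right) + 45\right)^{2} = \left(2 \cdot 9 \cdot 16 + 45\right)^{2} = \left(288 + 45\right)^{2} = 333^{2} = 110889$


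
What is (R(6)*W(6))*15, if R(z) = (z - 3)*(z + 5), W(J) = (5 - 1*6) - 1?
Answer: -990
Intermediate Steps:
W(J) = -2 (W(J) = (5 - 6) - 1 = -1 - 1 = -2)
R(z) = (-3 + z)*(5 + z)
(R(6)*W(6))*15 = ((-15 + 6² + 2*6)*(-2))*15 = ((-15 + 36 + 12)*(-2))*15 = (33*(-2))*15 = -66*15 = -990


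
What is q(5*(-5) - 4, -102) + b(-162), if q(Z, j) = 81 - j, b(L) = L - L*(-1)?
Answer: -141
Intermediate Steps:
b(L) = 2*L (b(L) = L - (-1)*L = L + L = 2*L)
q(5*(-5) - 4, -102) + b(-162) = (81 - 1*(-102)) + 2*(-162) = (81 + 102) - 324 = 183 - 324 = -141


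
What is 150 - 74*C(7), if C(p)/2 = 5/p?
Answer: 310/7 ≈ 44.286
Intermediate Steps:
C(p) = 10/p (C(p) = 2*(5/p) = 10/p)
150 - 74*C(7) = 150 - 740/7 = 310/7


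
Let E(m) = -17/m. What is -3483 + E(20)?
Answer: -69677/20 ≈ -3483.9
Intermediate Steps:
-3483 + E(20) = -3483 - 17/20 = -69677/20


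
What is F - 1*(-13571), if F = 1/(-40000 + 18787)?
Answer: 287881622/21213 ≈ 13571.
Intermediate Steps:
F = -1/21213 (F = 1/(-21213) = -1/21213 ≈ -4.7141e-5)
F - 1*(-13571) = -1/21213 - 1*(-13571) = -1/21213 + 13571 = 287881622/21213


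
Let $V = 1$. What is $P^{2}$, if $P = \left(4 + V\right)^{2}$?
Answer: $625$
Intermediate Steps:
$P = 25$ ($P = \left(4 + 1\right)^{2} = 5^{2} = 25$)
$P^{2} = 25^{2} = 625$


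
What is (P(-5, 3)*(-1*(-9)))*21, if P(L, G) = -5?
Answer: -945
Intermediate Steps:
(P(-5, 3)*(-1*(-9)))*21 = -(-5)*(-9)*21 = -5*9*21 = -45*21 = -945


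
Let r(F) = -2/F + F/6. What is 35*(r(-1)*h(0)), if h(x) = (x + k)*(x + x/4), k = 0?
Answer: 0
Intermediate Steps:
r(F) = -2/F + F/6 (r(F) = -2/F + F*(⅙) = -2/F + F/6)
h(x) = 5*x²/4 (h(x) = (x + 0)*(x + x/4) = x*(x + x*(¼)) = x*(x + x/4) = x*(5*x/4) = 5*x²/4)
35*(r(-1)*h(0)) = 35*((-2/(-1) + (⅙)*(-1))*((5/4)*0²)) = 35*((-2*(-1) - ⅙)*((5/4)*0)) = 35*((2 - ⅙)*0) = 35*((11/6)*0) = 35*0 = 0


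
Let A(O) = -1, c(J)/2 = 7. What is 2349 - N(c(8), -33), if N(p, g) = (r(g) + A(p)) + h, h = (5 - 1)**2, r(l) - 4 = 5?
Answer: 2325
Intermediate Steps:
c(J) = 14 (c(J) = 2*7 = 14)
r(l) = 9 (r(l) = 4 + 5 = 9)
h = 16 (h = 4**2 = 16)
N(p, g) = 24 (N(p, g) = (9 - 1) + 16 = 8 + 16 = 24)
2349 - N(c(8), -33) = 2349 - 1*24 = 2349 - 24 = 2325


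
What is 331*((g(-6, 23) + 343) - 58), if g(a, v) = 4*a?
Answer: 86391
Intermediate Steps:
331*((g(-6, 23) + 343) - 58) = 331*((4*(-6) + 343) - 58) = 331*((-24 + 343) - 58) = 331*(319 - 58) = 331*261 = 86391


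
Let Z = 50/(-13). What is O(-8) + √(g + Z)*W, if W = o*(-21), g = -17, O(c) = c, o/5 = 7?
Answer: -8 - 735*I*√3523/13 ≈ -8.0 - 3355.8*I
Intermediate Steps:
o = 35 (o = 5*7 = 35)
Z = -50/13 (Z = 50*(-1/13) = -50/13 ≈ -3.8462)
W = -735 (W = 35*(-21) = -735)
O(-8) + √(g + Z)*W = -8 + √(-17 - 50/13)*(-735) = -8 + √(-271/13)*(-735) = -8 + (I*√3523/13)*(-735) = -8 - 735*I*√3523/13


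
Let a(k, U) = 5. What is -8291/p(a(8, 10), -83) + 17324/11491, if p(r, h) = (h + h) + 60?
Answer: 97108225/1218046 ≈ 79.725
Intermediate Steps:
p(r, h) = 60 + 2*h (p(r, h) = 2*h + 60 = 60 + 2*h)
-8291/p(a(8, 10), -83) + 17324/11491 = -8291/(60 + 2*(-83)) + 17324/11491 = -8291/(60 - 166) + 17324*(1/11491) = -8291/(-106) + 17324/11491 = -8291*(-1/106) + 17324/11491 = 8291/106 + 17324/11491 = 97108225/1218046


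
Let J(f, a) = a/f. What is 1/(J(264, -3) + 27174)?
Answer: 88/2391311 ≈ 3.6800e-5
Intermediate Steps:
1/(J(264, -3) + 27174) = 1/(-3/264 + 27174) = 1/(-3*1/264 + 27174) = 1/(-1/88 + 27174) = 1/(2391311/88) = 88/2391311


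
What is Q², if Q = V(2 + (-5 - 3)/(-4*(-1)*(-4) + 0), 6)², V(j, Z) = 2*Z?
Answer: 20736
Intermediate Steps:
Q = 144 (Q = (2*6)² = 12² = 144)
Q² = 144² = 20736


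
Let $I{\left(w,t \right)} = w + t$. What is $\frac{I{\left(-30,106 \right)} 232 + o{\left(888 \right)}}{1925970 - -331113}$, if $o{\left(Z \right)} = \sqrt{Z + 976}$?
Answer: $\frac{17632}{2257083} + \frac{2 \sqrt{466}}{2257083} \approx 0.007831$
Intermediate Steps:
$I{\left(w,t \right)} = t + w$
$o{\left(Z \right)} = \sqrt{976 + Z}$
$\frac{I{\left(-30,106 \right)} 232 + o{\left(888 \right)}}{1925970 - -331113} = \frac{\left(106 - 30\right) 232 + \sqrt{976 + 888}}{1925970 - -331113} = \frac{76 \cdot 232 + \sqrt{1864}}{1925970 + 331113} = \frac{17632 + 2 \sqrt{466}}{2257083} = \left(17632 + 2 \sqrt{466}\right) \frac{1}{2257083} = \frac{17632}{2257083} + \frac{2 \sqrt{466}}{2257083}$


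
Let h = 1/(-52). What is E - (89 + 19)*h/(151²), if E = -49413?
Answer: -14646655542/296413 ≈ -49413.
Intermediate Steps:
h = -1/52 ≈ -0.019231
E - (89 + 19)*h/(151²) = -49413 - (89 + 19)*(-1/52)/(151²) = -49413 - 108*(-1/52)/22801 = -49413 - (-27)/(13*22801) = -49413 - 1*(-27/296413) = -49413 + 27/296413 = -14646655542/296413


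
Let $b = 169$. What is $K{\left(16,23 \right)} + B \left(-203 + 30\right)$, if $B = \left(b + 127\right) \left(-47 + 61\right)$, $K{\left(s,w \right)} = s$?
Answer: $-716896$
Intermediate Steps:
$B = 4144$ ($B = \left(169 + 127\right) \left(-47 + 61\right) = 296 \cdot 14 = 4144$)
$K{\left(16,23 \right)} + B \left(-203 + 30\right) = 16 + 4144 \left(-203 + 30\right) = 16 + 4144 \left(-173\right) = 16 - 716912 = -716896$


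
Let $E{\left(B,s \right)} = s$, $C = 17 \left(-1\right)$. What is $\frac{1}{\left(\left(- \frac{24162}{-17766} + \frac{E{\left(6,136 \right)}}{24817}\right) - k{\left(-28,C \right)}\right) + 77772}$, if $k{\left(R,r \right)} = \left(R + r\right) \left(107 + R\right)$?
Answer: $\frac{73483137}{5976263423554} \approx 1.2296 \cdot 10^{-5}$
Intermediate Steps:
$C = -17$
$k{\left(R,r \right)} = \left(107 + R\right) \left(R + r\right)$
$\frac{1}{\left(\left(- \frac{24162}{-17766} + \frac{E{\left(6,136 \right)}}{24817}\right) - k{\left(-28,C \right)}\right) + 77772} = \frac{1}{\left(\left(- \frac{24162}{-17766} + \frac{136}{24817}\right) - \left(\left(-28\right)^{2} + 107 \left(-28\right) + 107 \left(-17\right) - -476\right)\right) + 77772} = \frac{1}{\left(\left(\left(-24162\right) \left(- \frac{1}{17766}\right) + 136 \cdot \frac{1}{24817}\right) - \left(784 - 2996 - 1819 + 476\right)\right) + 77772} = \frac{1}{\left(\left(\frac{4027}{2961} + \frac{136}{24817}\right) - -3555\right) + 77772} = \frac{1}{\left(\frac{100340755}{73483137} + 3555\right) + 77772} = \frac{1}{\frac{261332892790}{73483137} + 77772} = \frac{1}{\frac{5976263423554}{73483137}} = \frac{73483137}{5976263423554}$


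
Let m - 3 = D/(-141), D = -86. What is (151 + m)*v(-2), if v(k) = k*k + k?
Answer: 43600/141 ≈ 309.22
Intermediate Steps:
v(k) = k + k² (v(k) = k² + k = k + k²)
m = 509/141 (m = 3 - 86/(-141) = 3 - 86*(-1/141) = 3 + 86/141 = 509/141 ≈ 3.6099)
(151 + m)*v(-2) = (151 + 509/141)*(-2*(1 - 2)) = 21800*(-2*(-1))/141 = (21800/141)*2 = 43600/141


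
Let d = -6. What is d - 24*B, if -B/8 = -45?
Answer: -8646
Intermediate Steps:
B = 360 (B = -8*(-45) = 360)
d - 24*B = -6 - 24*360 = -6 - 8640 = -8646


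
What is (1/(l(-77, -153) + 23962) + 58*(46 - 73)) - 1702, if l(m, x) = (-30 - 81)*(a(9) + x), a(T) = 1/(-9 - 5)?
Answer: -1873678374/573341 ≈ -3268.0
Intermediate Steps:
a(T) = -1/14 (a(T) = 1/(-14) = -1/14)
l(m, x) = 111/14 - 111*x (l(m, x) = (-30 - 81)*(-1/14 + x) = -111*(-1/14 + x) = 111/14 - 111*x)
(1/(l(-77, -153) + 23962) + 58*(46 - 73)) - 1702 = (1/((111/14 - 111*(-153)) + 23962) + 58*(46 - 73)) - 1702 = (1/((111/14 + 16983) + 23962) + 58*(-27)) - 1702 = (1/(237873/14 + 23962) - 1566) - 1702 = (1/(573341/14) - 1566) - 1702 = (14/573341 - 1566) - 1702 = -897851992/573341 - 1702 = -1873678374/573341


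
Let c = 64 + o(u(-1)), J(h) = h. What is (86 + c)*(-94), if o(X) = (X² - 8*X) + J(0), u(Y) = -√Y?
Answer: -14006 - 752*I ≈ -14006.0 - 752.0*I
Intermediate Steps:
o(X) = X² - 8*X (o(X) = (X² - 8*X) + 0 = X² - 8*X)
c = 64 - I*(-8 - I) (c = 64 + (-√(-1))*(-8 - √(-1)) = 64 + (-I)*(-8 - I) = 64 - I*(-8 - I) ≈ 63.0 + 8.0*I)
(86 + c)*(-94) = (86 + (63 + 8*I))*(-94) = (149 + 8*I)*(-94) = -14006 - 752*I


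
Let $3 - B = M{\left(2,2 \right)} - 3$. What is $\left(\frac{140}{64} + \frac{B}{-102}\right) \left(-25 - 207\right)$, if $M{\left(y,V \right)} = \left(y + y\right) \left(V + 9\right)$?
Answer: $- \frac{60581}{102} \approx -593.93$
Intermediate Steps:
$M{\left(y,V \right)} = 2 y \left(9 + V\right)$
$B = -38$ ($B = 3 - \left(2 \cdot 2 \left(9 + 2\right) - 3\right) = 3 - \left(2 \cdot 2 \cdot 11 - 3\right) = 3 - \left(44 - 3\right) = 3 - 41 = -38$)
$\left(\frac{140}{64} + \frac{B}{-102}\right) \left(-25 - 207\right) = \left(\frac{140}{64} - \frac{38}{-102}\right) \left(-25 - 207\right) = \left(140 \cdot \frac{1}{64} - - \frac{19}{51}\right) \left(-232\right) = \left(\frac{35}{16} + \frac{19}{51}\right) \left(-232\right) = \frac{2089}{816} \left(-232\right) = - \frac{60581}{102}$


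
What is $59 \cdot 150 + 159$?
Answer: $9009$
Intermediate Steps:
$59 \cdot 150 + 159 = 8850 + 159 = 9009$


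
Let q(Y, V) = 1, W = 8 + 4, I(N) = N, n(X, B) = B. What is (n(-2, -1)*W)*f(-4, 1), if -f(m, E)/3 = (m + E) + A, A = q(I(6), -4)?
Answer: -72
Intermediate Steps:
W = 12
A = 1
f(m, E) = -3 - 3*E - 3*m (f(m, E) = -3*((m + E) + 1) = -3*((E + m) + 1) = -3*(1 + E + m) = -3 - 3*E - 3*m)
(n(-2, -1)*W)*f(-4, 1) = (-1*12)*(-3 - 3*1 - 3*(-4)) = -12*(-3 - 3 + 12) = -12*6 = -72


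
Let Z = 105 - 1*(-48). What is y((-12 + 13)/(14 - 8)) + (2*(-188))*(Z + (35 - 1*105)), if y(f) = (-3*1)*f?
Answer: -62417/2 ≈ -31209.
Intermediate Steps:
Z = 153 (Z = 105 + 48 = 153)
y(f) = -3*f
y((-12 + 13)/(14 - 8)) + (2*(-188))*(Z + (35 - 1*105)) = -3*(-12 + 13)/(14 - 8) + (2*(-188))*(153 + (35 - 1*105)) = -3/6 - 376*(153 + (35 - 105)) = -3/6 - 376*(153 - 70) = -3*⅙ - 376*83 = -½ - 31208 = -62417/2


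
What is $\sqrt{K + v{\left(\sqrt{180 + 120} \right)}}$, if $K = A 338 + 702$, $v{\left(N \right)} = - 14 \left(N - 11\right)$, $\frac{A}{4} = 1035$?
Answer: $2 \sqrt{350044 - 35 \sqrt{3}} \approx 1183.2$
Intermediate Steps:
$A = 4140$ ($A = 4 \cdot 1035 = 4140$)
$v{\left(N \right)} = 154 - 14 N$ ($v{\left(N \right)} = - 14 \left(-11 + N\right) = 154 - 14 N$)
$K = 1400022$ ($K = 4140 \cdot 338 + 702 = 1399320 + 702 = 1400022$)
$\sqrt{K + v{\left(\sqrt{180 + 120} \right)}} = \sqrt{1400022 + \left(154 - 14 \sqrt{180 + 120}\right)} = \sqrt{1400022 + \left(154 - 14 \sqrt{300}\right)} = \sqrt{1400022 + \left(154 - 14 \cdot 10 \sqrt{3}\right)} = \sqrt{1400022 + \left(154 - 140 \sqrt{3}\right)} = \sqrt{1400176 - 140 \sqrt{3}}$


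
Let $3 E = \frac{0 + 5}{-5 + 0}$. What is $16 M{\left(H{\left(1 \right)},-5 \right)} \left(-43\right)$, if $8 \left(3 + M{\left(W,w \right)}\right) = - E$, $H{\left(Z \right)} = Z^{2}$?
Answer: $\frac{6106}{3} \approx 2035.3$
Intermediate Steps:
$E = - \frac{1}{3}$ ($E = \frac{\left(0 + 5\right) \frac{1}{-5 + 0}}{3} = \frac{5 \frac{1}{-5}}{3} = \frac{5 \left(- \frac{1}{5}\right)}{3} = \frac{1}{3} \left(-1\right) = - \frac{1}{3} \approx -0.33333$)
$M{\left(W,w \right)} = - \frac{71}{24}$ ($M{\left(W,w \right)} = -3 + \frac{\left(-1\right) \left(- \frac{1}{3}\right)}{8} = -3 + \frac{1}{8} \cdot \frac{1}{3} = -3 + \frac{1}{24} = - \frac{71}{24}$)
$16 M{\left(H{\left(1 \right)},-5 \right)} \left(-43\right) = 16 \left(- \frac{71}{24}\right) \left(-43\right) = \left(- \frac{142}{3}\right) \left(-43\right) = \frac{6106}{3}$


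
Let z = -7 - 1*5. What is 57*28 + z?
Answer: 1584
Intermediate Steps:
z = -12 (z = -7 - 5 = -12)
57*28 + z = 57*28 - 12 = 1596 - 12 = 1584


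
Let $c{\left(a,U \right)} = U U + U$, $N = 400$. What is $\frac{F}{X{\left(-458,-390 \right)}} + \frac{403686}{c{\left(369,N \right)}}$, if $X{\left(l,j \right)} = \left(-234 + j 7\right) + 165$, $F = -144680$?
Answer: $\frac{12168294557}{224479800} \approx 54.207$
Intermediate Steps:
$X{\left(l,j \right)} = -69 + 7 j$ ($X{\left(l,j \right)} = \left(-234 + 7 j\right) + 165 = -69 + 7 j$)
$c{\left(a,U \right)} = U + U^{2}$ ($c{\left(a,U \right)} = U^{2} + U = U + U^{2}$)
$\frac{F}{X{\left(-458,-390 \right)}} + \frac{403686}{c{\left(369,N \right)}} = - \frac{144680}{-69 + 7 \left(-390\right)} + \frac{403686}{400 \left(1 + 400\right)} = - \frac{144680}{-69 - 2730} + \frac{403686}{400 \cdot 401} = - \frac{144680}{-2799} + \frac{403686}{160400} = \left(-144680\right) \left(- \frac{1}{2799}\right) + 403686 \cdot \frac{1}{160400} = \frac{144680}{2799} + \frac{201843}{80200} = \frac{12168294557}{224479800}$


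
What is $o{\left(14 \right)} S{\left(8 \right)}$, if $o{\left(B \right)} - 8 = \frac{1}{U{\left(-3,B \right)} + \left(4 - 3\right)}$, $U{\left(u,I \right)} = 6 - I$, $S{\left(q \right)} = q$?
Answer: $\frac{440}{7} \approx 62.857$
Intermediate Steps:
$o{\left(B \right)} = 8 + \frac{1}{7 - B}$ ($o{\left(B \right)} = 8 + \frac{1}{\left(6 - B\right) + \left(4 - 3\right)} = 8 + \frac{1}{\left(6 - B\right) + 1} = 8 + \frac{1}{7 - B}$)
$o{\left(14 \right)} S{\left(8 \right)} = \frac{-57 + 8 \cdot 14}{-7 + 14} \cdot 8 = \frac{-57 + 112}{7} \cdot 8 = \frac{1}{7} \cdot 55 \cdot 8 = \frac{55}{7} \cdot 8 = \frac{440}{7}$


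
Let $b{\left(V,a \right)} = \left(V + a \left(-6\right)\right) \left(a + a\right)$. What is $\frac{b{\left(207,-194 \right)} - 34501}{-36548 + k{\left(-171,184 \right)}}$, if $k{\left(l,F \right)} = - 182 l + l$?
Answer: $\frac{566449}{5597} \approx 101.21$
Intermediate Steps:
$k{\left(l,F \right)} = - 181 l$
$b{\left(V,a \right)} = 2 a \left(V - 6 a\right)$ ($b{\left(V,a \right)} = \left(V - 6 a\right) 2 a = 2 a \left(V - 6 a\right)$)
$\frac{b{\left(207,-194 \right)} - 34501}{-36548 + k{\left(-171,184 \right)}} = \frac{2 \left(-194\right) \left(207 - -1164\right) - 34501}{-36548 - -30951} = \frac{2 \left(-194\right) \left(207 + 1164\right) - 34501}{-36548 + 30951} = \frac{2 \left(-194\right) 1371 - 34501}{-5597} = \left(-531948 - 34501\right) \left(- \frac{1}{5597}\right) = \left(-566449\right) \left(- \frac{1}{5597}\right) = \frac{566449}{5597}$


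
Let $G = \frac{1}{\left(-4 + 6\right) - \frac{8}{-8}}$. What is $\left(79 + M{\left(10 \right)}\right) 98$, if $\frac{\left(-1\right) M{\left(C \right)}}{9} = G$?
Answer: $7448$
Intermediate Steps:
$G = \frac{1}{3}$ ($G = \frac{1}{2 - -1} = \frac{1}{2 + 1} = \frac{1}{3} \approx 0.33333$)
$M{\left(C \right)} = -3$ ($M{\left(C \right)} = \left(-9\right) \frac{1}{3} = -3$)
$\left(79 + M{\left(10 \right)}\right) 98 = \left(79 - 3\right) 98 = 76 \cdot 98 = 7448$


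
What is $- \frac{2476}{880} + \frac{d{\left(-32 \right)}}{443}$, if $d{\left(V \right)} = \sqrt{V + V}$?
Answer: $- \frac{619}{220} + \frac{8 i}{443} \approx -2.8136 + 0.018059 i$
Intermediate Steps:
$d{\left(V \right)} = \sqrt{2} \sqrt{V}$ ($d{\left(V \right)} = \sqrt{2 V} = \sqrt{2} \sqrt{V}$)
$- \frac{2476}{880} + \frac{d{\left(-32 \right)}}{443} = - \frac{2476}{880} + \frac{\sqrt{2} \sqrt{-32}}{443} = \left(-2476\right) \frac{1}{880} + \sqrt{2} \cdot 4 i \sqrt{2} \cdot \frac{1}{443} = - \frac{619}{220} + 8 i \frac{1}{443} = - \frac{619}{220} + \frac{8 i}{443}$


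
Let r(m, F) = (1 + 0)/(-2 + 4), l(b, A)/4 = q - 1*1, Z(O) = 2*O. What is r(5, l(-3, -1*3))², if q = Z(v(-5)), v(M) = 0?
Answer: ¼ ≈ 0.25000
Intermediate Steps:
q = 0 (q = 2*0 = 0)
l(b, A) = -4 (l(b, A) = 4*(0 - 1*1) = 4*(0 - 1) = 4*(-1) = -4)
r(m, F) = ½ (r(m, F) = 1/2 = 1*(½) = ½)
r(5, l(-3, -1*3))² = (½)² = ¼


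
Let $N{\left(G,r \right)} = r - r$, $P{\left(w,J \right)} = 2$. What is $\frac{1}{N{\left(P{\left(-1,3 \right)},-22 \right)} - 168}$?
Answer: $- \frac{1}{168} \approx -0.0059524$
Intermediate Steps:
$N{\left(G,r \right)} = 0$
$\frac{1}{N{\left(P{\left(-1,3 \right)},-22 \right)} - 168} = \frac{1}{0 - 168} = \frac{1}{-168} = - \frac{1}{168}$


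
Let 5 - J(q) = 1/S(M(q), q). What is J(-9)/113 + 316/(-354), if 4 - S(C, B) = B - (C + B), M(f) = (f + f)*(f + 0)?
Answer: -2817031/3320166 ≈ -0.84846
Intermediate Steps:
M(f) = 2*f² (M(f) = (2*f)*f = 2*f²)
S(C, B) = 4 + C (S(C, B) = 4 - (B - (C + B)) = 4 - (B - (B + C)) = 4 - (B + (-B - C)) = 4 - (-1)*C = 4 + C)
J(q) = 5 - 1/(4 + 2*q²)
J(-9)/113 + 316/(-354) = ((19 + 10*(-9)²)/(2*(2 + (-9)²)))/113 + 316/(-354) = ((19 + 10*81)/(2*(2 + 81)))*(1/113) + 316*(-1/354) = ((½)*(19 + 810)/83)*(1/113) - 158/177 = ((½)*(1/83)*829)*(1/113) - 158/177 = (829/166)*(1/113) - 158/177 = 829/18758 - 158/177 = -2817031/3320166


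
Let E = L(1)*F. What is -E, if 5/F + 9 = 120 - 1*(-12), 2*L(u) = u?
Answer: -5/246 ≈ -0.020325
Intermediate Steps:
L(u) = u/2
F = 5/123 (F = 5/(-9 + (120 - 1*(-12))) = 5/(-9 + (120 + 12)) = 5/(-9 + 132) = 5/123 ≈ 0.040650)
E = 5/246 (E = ((½)*1)*(5/123) = (½)*(5/123) = 5/246 ≈ 0.020325)
-E = -1*5/246 = -5/246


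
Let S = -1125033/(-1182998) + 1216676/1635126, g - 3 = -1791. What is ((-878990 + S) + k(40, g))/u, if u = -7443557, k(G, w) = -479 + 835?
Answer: 849791545573096213/7199225173298569818 ≈ 0.11804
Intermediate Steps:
g = -1788 (g = 3 - 1791 = -1788)
S = 1639447991903/967175393874 (S = -1125033*(-1/1182998) + 1216676*(1/1635126) = 1125033/1182998 + 608338/817563 = 1639447991903/967175393874 ≈ 1.6951)
k(G, w) = 356
((-878990 + S) + k(40, g))/u = ((-878990 + 1639447991903/967175393874) + 356)/(-7443557) = (-850135860013315357/967175393874 + 356)*(-1/7443557) = -849791545573096213/967175393874*(-1/7443557) = 849791545573096213/7199225173298569818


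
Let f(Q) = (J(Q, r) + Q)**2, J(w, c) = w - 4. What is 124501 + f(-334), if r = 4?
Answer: 576085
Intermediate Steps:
J(w, c) = -4 + w
f(Q) = (-4 + 2*Q)**2 (f(Q) = ((-4 + Q) + Q)**2 = (-4 + 2*Q)**2)
124501 + f(-334) = 124501 + 4*(-2 - 334)**2 = 124501 + 4*(-336)**2 = 124501 + 4*112896 = 124501 + 451584 = 576085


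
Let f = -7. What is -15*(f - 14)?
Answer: 315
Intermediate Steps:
-15*(f - 14) = -15*(-7 - 14) = -15*(-21) = 315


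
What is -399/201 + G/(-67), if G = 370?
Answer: -503/67 ≈ -7.5075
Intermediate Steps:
-399/201 + G/(-67) = -399/201 + 370/(-67) = -399*1/201 + 370*(-1/67) = -133/67 - 370/67 = -503/67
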